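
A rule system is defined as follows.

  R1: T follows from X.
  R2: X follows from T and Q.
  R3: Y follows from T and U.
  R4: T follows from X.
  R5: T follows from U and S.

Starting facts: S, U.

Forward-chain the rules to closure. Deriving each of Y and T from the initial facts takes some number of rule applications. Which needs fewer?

T

T: From U and S, R5 gives T. [1 rule application]
Y: From U and S, R5 gives T. T and U hold, so Y follows (R3). [2 rule applications]
T needs fewer.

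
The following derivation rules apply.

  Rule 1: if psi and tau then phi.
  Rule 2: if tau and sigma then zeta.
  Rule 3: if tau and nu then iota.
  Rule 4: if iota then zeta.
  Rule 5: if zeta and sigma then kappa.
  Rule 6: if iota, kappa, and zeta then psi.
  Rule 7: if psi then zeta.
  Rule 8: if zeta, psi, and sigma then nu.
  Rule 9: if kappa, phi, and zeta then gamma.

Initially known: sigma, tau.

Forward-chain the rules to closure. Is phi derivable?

phi would need psi and tau (Rule 1), but psi is never established.

No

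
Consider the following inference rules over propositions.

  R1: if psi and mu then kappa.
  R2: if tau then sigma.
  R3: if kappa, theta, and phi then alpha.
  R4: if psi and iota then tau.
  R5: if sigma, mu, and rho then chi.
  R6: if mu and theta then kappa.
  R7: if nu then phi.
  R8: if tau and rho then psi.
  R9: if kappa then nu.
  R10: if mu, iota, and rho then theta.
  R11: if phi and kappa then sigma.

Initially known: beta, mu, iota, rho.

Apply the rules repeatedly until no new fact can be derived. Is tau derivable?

No

tau would need psi and iota (R4), but psi is never established.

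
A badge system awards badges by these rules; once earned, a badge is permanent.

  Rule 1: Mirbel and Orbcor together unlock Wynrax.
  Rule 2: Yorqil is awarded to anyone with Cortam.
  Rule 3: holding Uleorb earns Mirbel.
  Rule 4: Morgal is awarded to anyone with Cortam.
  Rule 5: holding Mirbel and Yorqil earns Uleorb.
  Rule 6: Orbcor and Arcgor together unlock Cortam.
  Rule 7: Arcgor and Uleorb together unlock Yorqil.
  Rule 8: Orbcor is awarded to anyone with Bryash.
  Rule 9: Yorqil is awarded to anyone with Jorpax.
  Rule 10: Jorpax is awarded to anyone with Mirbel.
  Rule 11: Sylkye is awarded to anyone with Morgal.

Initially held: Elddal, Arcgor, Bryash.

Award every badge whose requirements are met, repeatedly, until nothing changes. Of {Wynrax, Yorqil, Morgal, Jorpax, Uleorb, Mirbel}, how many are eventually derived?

With Bryash, Orbcor is earned (Rule 8).
With Orbcor and Arcgor, Cortam is earned (Rule 6).
With Cortam, Morgal is earned (Rule 4).
With Cortam, Yorqil is earned (Rule 2).
Wynrax would need Mirbel and Orbcor (Rule 1), but Mirbel is never earned.
Yorqil: reached.
Morgal: reached.
Jorpax would need Mirbel (Rule 10), but Mirbel is never earned.
Uleorb would need Mirbel and Yorqil (Rule 5), but Mirbel is never earned.
Mirbel would need Uleorb (Rule 3), but Uleorb is never earned.
Reached: Yorqil and Morgal — 2 of the 6.

2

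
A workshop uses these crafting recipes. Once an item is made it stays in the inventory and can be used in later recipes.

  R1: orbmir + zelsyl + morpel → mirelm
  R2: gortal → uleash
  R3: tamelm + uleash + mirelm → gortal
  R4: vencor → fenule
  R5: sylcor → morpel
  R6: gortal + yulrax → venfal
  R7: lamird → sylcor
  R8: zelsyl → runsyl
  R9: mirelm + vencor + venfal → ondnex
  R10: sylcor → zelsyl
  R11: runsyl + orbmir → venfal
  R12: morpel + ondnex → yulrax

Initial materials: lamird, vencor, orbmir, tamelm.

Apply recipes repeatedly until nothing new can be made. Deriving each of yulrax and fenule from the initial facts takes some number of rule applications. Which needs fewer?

fenule

fenule: vencor → fenule (R4). [1 rule application]
yulrax: lamird → sylcor (R7). sylcor → morpel (R5). Using R10, sylcor makes zelsyl. zelsyl → runsyl (R8). orbmir + zelsyl + morpel → mirelm (R1). runsyl + orbmir → venfal (R11). mirelm + vencor + venfal → ondnex (R9). morpel + ondnex → yulrax (R12). [8 rule applications]
fenule needs fewer.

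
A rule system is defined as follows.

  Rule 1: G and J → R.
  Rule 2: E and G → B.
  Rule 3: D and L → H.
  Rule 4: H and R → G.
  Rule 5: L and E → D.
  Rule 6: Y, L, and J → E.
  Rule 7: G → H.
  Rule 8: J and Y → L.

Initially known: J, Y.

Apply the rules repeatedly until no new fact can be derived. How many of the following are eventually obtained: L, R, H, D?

From J and Y, Rule 8 gives L.
Y, L, and J hold, so E follows (Rule 6).
From L and E, Rule 5 gives D.
From D and L, Rule 3 gives H.
L: reached.
R would need G and J (Rule 1), but G is never established.
H: reached.
D: reached.
Reached: L, H, and D — 3 of the 4.

3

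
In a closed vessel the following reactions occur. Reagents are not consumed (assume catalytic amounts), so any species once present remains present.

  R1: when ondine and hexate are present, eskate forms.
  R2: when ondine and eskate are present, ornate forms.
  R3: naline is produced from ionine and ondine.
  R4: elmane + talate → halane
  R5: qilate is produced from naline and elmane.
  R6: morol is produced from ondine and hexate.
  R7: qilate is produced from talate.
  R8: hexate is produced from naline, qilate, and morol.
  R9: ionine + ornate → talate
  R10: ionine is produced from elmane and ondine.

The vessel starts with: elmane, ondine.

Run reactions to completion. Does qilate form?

elmane and ondine present → ionine forms (R10).
ionine and ondine present → naline forms (R3).
naline and elmane present → qilate forms (R5).

Yes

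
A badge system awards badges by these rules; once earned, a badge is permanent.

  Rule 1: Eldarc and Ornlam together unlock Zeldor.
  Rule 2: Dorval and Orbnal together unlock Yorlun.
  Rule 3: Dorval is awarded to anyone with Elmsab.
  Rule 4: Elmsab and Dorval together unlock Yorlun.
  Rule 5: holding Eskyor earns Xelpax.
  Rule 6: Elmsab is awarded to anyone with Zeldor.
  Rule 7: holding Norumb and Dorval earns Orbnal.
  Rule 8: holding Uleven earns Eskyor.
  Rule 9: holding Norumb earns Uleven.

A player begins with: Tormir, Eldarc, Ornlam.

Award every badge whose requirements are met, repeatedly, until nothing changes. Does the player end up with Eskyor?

Eskyor would need Uleven (Rule 8), but Uleven is never earned.

No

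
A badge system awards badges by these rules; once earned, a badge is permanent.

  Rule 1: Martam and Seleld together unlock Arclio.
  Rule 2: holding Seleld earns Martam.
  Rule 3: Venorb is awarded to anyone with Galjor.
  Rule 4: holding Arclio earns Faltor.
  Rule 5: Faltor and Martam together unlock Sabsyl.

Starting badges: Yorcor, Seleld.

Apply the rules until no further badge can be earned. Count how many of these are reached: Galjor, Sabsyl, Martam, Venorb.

2

With Seleld, Martam is earned (Rule 2).
With Martam and Seleld, Arclio is earned (Rule 1).
With Arclio, Faltor is earned (Rule 4).
With Faltor and Martam, Sabsyl is earned (Rule 5).
No rule produces Galjor, and it is not given.
Sabsyl: reached.
Martam: reached.
Venorb would need Galjor (Rule 3), but Galjor is never earned.
Reached: Sabsyl and Martam — 2 of the 4.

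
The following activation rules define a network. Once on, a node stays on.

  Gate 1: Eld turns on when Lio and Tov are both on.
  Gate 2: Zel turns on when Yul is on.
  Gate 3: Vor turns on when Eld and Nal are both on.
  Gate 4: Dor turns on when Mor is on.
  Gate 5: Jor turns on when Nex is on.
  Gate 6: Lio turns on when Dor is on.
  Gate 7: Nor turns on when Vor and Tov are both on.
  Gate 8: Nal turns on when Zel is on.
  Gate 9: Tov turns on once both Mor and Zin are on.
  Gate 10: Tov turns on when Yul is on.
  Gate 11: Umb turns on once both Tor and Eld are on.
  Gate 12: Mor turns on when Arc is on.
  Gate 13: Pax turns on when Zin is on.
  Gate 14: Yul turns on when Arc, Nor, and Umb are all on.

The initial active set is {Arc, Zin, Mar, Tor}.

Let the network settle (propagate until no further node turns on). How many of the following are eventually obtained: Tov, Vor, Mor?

2

Gate 12: Arc on → Mor on.
Mor and Zin are on, so Tov turns on (Gate 9).
Tov: reached.
Vor would need Eld and Nal (Gate 3), but Nal never turns on.
Mor: reached.
Reached: Tov and Mor — 2 of the 3.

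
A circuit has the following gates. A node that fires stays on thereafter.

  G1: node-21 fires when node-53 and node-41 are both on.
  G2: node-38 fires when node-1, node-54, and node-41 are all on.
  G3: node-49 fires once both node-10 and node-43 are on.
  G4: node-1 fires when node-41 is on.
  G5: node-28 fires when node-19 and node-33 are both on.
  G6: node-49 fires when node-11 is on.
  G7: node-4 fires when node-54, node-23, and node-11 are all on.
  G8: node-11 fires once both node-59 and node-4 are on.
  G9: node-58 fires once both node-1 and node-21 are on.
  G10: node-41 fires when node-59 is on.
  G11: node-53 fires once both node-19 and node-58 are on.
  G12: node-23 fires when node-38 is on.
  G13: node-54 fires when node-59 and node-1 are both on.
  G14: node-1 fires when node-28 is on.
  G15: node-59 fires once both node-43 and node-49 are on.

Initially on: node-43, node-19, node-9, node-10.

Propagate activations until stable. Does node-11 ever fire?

node-11 would need node-59 and node-4 (G8), but node-4 never turns on.

No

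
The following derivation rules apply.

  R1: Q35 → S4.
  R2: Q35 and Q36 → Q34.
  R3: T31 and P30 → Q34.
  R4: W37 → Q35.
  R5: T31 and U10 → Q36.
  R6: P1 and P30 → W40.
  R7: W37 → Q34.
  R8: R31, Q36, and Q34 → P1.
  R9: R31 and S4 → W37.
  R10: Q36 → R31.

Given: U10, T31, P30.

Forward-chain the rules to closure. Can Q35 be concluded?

Q35 would need W37 (R4), but W37 is never established.

No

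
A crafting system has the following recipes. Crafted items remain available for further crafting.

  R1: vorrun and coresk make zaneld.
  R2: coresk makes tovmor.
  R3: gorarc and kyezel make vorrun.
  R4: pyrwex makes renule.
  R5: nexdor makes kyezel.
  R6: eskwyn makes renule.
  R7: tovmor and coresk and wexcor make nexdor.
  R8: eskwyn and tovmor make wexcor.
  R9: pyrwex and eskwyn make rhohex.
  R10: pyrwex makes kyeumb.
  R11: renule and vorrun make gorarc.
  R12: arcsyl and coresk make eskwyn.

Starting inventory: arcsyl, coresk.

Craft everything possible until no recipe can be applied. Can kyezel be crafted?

arcsyl and coresk → eskwyn (R12).
coresk → tovmor (R2).
eskwyn and tovmor → wexcor (R8).
tovmor and coresk and wexcor → nexdor (R7).
Using R5, nexdor makes kyezel.

Yes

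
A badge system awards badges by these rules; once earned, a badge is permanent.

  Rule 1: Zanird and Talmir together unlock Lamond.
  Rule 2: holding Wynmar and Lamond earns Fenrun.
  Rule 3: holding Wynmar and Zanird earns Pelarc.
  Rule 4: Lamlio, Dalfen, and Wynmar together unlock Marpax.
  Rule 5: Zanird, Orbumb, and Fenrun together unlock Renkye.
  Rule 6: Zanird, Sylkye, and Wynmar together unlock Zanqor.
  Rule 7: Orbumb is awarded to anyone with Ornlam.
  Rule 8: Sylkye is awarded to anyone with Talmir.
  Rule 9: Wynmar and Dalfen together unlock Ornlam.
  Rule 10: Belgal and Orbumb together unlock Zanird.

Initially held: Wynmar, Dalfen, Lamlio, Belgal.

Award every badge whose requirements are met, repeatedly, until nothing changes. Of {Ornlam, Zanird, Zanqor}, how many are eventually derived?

With Wynmar and Dalfen, Ornlam is earned (Rule 9).
With Ornlam, Orbumb is earned (Rule 7).
With Belgal and Orbumb, Zanird is earned (Rule 10).
Ornlam: reached.
Zanird: reached.
Zanqor would need Zanird, Sylkye, and Wynmar (Rule 6), but Sylkye is never earned.
Reached: Ornlam and Zanird — 2 of the 3.

2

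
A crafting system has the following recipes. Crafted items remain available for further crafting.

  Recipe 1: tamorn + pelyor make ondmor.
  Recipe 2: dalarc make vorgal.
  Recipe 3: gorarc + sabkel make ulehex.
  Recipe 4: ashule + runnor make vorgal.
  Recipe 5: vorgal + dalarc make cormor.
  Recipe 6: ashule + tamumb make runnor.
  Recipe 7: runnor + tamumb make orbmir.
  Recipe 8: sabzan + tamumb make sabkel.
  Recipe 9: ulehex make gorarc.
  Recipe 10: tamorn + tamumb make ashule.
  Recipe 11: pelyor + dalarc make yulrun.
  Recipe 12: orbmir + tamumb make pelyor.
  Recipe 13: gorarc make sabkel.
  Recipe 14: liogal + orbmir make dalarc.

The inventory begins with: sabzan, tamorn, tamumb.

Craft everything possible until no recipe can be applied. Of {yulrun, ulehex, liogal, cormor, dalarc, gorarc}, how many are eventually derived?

yulrun would need pelyor and dalarc (Recipe 11), but dalarc is never obtained.
ulehex would need gorarc and sabkel (Recipe 3), but gorarc is never obtained.
No rule produces liogal, and it is not given.
cormor would need vorgal and dalarc (Recipe 5), but dalarc is never obtained.
dalarc would need liogal and orbmir (Recipe 14), but liogal is never obtained.
gorarc would need ulehex (Recipe 9), but ulehex is never obtained.
None of the 6 are reached.

0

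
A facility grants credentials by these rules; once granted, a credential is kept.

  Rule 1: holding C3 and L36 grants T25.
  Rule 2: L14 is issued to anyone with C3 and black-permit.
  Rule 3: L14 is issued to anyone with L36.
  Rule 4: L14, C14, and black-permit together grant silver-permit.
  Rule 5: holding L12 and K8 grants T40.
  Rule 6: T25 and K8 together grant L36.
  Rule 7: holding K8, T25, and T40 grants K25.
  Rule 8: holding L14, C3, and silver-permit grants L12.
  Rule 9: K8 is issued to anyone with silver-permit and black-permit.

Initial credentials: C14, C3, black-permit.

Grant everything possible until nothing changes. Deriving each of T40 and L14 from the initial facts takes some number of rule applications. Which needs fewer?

L14: Holding C3 and black-permit grants L14 (Rule 2). [1 rule application]
T40: Holding C3 and black-permit grants L14 (Rule 2). Holding L14, C14, and black-permit grants silver-permit (Rule 4). Holding L14, C3, and silver-permit grants L12 (Rule 8). Holding silver-permit and black-permit grants K8 (Rule 9). Holding L12 and K8 grants T40 (Rule 5). [5 rule applications]
L14 needs fewer.

L14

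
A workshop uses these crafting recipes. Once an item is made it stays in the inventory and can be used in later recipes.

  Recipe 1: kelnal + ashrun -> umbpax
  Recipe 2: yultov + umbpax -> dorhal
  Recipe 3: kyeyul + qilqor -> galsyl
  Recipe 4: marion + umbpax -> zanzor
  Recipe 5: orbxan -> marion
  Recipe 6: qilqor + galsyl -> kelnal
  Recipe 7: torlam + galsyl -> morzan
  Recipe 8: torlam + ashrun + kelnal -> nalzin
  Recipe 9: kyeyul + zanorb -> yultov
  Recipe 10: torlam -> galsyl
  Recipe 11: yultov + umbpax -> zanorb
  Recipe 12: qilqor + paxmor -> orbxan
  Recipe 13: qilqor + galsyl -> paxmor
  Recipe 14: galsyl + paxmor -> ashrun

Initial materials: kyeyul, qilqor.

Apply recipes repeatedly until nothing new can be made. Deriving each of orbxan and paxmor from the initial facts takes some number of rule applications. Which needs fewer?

paxmor

paxmor: Using Recipe 3, kyeyul and qilqor make galsyl. Using Recipe 13, qilqor and galsyl make paxmor. [2 rule applications]
orbxan: Using Recipe 3, kyeyul and qilqor make galsyl. qilqor + galsyl -> paxmor (Recipe 13). Using Recipe 12, qilqor and paxmor make orbxan. [3 rule applications]
paxmor needs fewer.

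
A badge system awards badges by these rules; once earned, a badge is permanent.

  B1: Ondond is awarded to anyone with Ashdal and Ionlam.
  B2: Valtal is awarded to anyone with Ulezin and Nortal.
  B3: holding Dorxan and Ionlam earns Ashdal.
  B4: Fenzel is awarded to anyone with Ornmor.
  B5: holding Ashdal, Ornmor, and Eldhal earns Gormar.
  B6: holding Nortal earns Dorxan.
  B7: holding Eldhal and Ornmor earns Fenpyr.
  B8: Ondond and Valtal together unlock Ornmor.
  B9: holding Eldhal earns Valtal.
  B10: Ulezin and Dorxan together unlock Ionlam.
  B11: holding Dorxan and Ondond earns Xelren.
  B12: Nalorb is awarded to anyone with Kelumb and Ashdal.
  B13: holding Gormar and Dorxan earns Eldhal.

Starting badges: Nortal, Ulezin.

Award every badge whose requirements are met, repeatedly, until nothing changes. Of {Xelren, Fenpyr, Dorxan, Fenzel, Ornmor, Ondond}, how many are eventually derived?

With Nortal, Dorxan is earned (B6).
With Ulezin and Nortal, Valtal is earned (B2).
With Ulezin and Dorxan, Ionlam is earned (B10).
With Dorxan and Ionlam, Ashdal is earned (B3).
With Ashdal and Ionlam, Ondond is earned (B1).
With Dorxan and Ondond, Xelren is earned (B11).
With Ondond and Valtal, Ornmor is earned (B8).
With Ornmor, Fenzel is earned (B4).
Xelren: reached.
Fenpyr would need Eldhal and Ornmor (B7), but Eldhal is never earned.
Dorxan: reached.
Fenzel: reached.
Ornmor: reached.
Ondond: reached.
Reached: Xelren, Dorxan, Fenzel, Ornmor, and Ondond — 5 of the 6.

5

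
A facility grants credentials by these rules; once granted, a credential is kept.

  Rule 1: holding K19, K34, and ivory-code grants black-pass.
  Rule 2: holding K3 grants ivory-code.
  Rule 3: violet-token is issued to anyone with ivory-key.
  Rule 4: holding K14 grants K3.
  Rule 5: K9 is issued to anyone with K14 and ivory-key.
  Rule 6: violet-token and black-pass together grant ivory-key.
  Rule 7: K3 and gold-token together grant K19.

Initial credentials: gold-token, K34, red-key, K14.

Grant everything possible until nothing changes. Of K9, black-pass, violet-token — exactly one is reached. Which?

black-pass

Holding K14 grants K3 (Rule 4).
Holding K3 and gold-token grants K19 (Rule 7).
Holding K3 grants ivory-code (Rule 2).
Holding K19, K34, and ivory-code grants black-pass (Rule 1).
violet-token would need ivory-key (Rule 3), but ivory-key is never granted. K9 would need K14 and ivory-key (Rule 5), but ivory-key is never granted.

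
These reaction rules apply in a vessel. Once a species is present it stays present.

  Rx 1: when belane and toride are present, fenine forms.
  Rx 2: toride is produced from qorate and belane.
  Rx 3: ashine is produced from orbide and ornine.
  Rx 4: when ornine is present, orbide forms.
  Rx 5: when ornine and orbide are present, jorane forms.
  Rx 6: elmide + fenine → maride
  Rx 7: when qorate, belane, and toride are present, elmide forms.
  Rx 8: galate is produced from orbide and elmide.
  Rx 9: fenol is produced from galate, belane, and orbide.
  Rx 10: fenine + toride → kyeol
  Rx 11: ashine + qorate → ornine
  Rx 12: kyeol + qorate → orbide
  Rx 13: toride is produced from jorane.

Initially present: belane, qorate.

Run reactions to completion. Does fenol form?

qorate and belane present → toride forms (Rx 2).
qorate, belane, and toride present → elmide forms (Rx 7).
belane and toride present → fenine forms (Rx 1).
fenine and toride present → kyeol forms (Rx 10).
kyeol and qorate present → orbide forms (Rx 12).
orbide and elmide present → galate forms (Rx 8).
galate, belane, and orbide present → fenol forms (Rx 9).

Yes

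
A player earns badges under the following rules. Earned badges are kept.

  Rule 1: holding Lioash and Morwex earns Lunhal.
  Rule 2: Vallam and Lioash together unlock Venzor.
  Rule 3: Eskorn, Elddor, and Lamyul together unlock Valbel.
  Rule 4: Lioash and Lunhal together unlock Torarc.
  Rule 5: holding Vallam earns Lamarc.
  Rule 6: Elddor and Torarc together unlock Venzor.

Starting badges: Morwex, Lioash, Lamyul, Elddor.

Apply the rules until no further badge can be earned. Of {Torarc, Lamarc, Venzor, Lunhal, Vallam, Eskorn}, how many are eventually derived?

With Lioash and Morwex, Lunhal is earned (Rule 1).
With Lioash and Lunhal, Torarc is earned (Rule 4).
With Elddor and Torarc, Venzor is earned (Rule 6).
Torarc: reached.
Lamarc would need Vallam (Rule 5), but Vallam is never earned.
Venzor: reached.
Lunhal: reached.
No rule produces Vallam, and it is not given.
No rule produces Eskorn, and it is not given.
Reached: Torarc, Venzor, and Lunhal — 3 of the 6.

3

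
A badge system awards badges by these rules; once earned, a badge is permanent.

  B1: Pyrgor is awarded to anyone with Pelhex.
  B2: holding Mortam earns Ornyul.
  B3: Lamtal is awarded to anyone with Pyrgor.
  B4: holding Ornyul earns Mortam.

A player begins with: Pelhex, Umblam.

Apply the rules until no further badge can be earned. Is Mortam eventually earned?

No

Mortam would need Ornyul (B4), but Ornyul is never earned.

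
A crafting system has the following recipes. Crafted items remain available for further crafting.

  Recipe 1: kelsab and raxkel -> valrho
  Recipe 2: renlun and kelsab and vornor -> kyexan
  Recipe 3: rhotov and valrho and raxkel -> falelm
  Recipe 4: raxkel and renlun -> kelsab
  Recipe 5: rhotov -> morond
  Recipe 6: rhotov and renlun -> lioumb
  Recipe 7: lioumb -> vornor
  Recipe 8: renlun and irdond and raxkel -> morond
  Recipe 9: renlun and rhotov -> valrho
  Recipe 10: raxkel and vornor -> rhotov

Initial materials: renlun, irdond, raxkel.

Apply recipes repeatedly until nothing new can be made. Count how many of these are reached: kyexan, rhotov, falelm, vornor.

kyexan would need renlun, kelsab, and vornor (Recipe 2), but vornor is never obtained.
rhotov would need raxkel and vornor (Recipe 10), but vornor is never obtained.
falelm would need rhotov, valrho, and raxkel (Recipe 3), but rhotov is never obtained.
vornor would need lioumb (Recipe 7), but lioumb is never obtained.
None of the 4 are reached.

0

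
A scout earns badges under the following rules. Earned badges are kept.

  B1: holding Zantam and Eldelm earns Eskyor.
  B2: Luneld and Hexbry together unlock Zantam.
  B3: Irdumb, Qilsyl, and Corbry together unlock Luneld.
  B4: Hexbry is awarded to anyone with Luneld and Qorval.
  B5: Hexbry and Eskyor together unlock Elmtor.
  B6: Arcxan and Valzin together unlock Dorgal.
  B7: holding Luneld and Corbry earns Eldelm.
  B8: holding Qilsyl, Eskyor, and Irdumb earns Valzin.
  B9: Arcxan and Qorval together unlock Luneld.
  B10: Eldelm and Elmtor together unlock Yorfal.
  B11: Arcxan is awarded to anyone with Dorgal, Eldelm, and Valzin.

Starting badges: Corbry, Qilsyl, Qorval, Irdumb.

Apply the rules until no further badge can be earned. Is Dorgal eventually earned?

Dorgal would need Arcxan and Valzin (B6), but Arcxan is never earned.

No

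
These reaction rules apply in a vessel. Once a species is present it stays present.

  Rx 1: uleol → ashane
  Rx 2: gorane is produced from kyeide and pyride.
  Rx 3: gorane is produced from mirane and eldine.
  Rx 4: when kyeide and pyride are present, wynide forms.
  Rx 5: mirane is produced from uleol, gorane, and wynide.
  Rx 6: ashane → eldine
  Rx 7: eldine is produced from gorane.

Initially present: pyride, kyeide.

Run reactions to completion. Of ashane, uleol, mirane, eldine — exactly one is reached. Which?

kyeide and pyride present → gorane forms (Rx 2).
gorane present → eldine forms (Rx 7).
ashane would need uleol (Rx 1), but uleol never forms. No rule produces uleol, and it is not given. mirane would need uleol, gorane, and wynide (Rx 5), but uleol never forms.

eldine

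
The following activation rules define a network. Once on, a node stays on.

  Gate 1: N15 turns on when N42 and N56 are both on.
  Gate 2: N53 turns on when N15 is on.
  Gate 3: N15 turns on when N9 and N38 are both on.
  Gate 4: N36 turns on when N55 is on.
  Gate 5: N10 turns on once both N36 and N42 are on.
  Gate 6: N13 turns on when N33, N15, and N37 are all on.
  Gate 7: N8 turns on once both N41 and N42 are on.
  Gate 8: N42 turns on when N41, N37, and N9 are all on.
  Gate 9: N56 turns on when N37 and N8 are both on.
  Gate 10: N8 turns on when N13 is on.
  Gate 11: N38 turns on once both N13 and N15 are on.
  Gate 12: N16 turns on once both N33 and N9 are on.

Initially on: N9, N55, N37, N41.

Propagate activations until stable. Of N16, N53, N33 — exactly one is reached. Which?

N53

N41, N37, and N9 are on, so N42 turns on (Gate 8).
N41 and N42 are on, so N8 turns on (Gate 7).
Gate 9: N37 and N8 on → N56 on.
Gate 1: N42 and N56 on → N15 on.
Gate 2: N15 on → N53 on.
N16 would need N33 and N9 (Gate 12), but N33 never turns on. No rule produces N33, and it is not given.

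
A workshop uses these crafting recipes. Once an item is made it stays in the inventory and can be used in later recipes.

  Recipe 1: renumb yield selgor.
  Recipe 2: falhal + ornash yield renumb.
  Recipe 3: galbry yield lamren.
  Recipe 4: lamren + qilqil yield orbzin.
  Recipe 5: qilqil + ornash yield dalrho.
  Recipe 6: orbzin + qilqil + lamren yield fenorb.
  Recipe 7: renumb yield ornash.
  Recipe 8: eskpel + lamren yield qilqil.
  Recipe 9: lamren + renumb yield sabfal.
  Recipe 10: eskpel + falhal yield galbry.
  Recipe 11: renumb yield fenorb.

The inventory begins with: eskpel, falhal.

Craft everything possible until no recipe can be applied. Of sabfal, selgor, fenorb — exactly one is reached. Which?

Using Recipe 10, eskpel and falhal make galbry.
galbry → lamren (Recipe 3).
Using Recipe 8, eskpel and lamren make qilqil.
Using Recipe 4, lamren and qilqil make orbzin.
Using Recipe 6, orbzin, qilqil, and lamren make fenorb.
sabfal would need lamren and renumb (Recipe 9), but renumb is never obtained. selgor would need renumb (Recipe 1), but renumb is never obtained.

fenorb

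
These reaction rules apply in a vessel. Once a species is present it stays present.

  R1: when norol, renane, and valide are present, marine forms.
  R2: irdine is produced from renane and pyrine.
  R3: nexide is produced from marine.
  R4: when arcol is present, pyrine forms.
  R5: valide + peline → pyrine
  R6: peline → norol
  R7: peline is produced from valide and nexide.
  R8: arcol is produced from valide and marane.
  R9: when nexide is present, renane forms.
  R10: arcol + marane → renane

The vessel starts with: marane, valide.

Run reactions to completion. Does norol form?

No

norol would need peline (R6), but peline never forms.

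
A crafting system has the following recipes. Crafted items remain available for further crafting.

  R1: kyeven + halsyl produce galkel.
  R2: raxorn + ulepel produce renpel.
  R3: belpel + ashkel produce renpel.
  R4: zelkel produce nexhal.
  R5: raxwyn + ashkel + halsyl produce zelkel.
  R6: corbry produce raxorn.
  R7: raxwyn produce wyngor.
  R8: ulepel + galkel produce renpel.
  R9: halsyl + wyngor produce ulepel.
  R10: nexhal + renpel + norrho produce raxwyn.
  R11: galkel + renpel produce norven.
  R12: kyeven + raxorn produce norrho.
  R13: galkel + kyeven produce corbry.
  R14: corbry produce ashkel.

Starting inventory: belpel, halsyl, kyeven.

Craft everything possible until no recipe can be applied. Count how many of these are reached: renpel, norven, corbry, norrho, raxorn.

Using R1, kyeven and halsyl make galkel.
galkel + kyeven → corbry (R13).
Using R6, corbry makes raxorn.
Using R14, corbry makes ashkel.
belpel + ashkel → renpel (R3).
Using R12, kyeven and raxorn make norrho.
Using R11, galkel and renpel make norven.
renpel: reached.
norven: reached.
corbry: reached.
norrho: reached.
raxorn: reached.
All 5 are reached.

5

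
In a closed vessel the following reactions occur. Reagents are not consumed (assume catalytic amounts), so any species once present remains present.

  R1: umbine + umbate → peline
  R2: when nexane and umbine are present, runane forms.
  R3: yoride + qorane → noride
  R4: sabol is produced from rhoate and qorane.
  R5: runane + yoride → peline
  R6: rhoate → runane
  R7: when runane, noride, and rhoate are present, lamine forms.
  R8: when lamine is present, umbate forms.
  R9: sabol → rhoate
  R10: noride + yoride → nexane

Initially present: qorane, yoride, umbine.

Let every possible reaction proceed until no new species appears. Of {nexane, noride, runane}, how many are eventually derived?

yoride and qorane present → noride forms (R3).
noride and yoride present → nexane forms (R10).
nexane and umbine present → runane forms (R2).
nexane: reached.
noride: reached.
runane: reached.
All 3 are reached.

3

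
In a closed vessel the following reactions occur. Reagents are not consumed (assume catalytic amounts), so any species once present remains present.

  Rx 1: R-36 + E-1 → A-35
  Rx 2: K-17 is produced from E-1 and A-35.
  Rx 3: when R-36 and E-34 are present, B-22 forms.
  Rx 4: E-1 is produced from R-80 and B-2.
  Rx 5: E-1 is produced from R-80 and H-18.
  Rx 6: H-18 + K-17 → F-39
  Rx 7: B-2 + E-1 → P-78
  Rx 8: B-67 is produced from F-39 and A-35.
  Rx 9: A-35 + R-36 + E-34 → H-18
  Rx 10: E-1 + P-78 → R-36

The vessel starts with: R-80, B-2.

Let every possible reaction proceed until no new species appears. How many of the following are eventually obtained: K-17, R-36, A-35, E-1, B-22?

4

R-80 and B-2 present → E-1 forms (Rx 4).
B-2 and E-1 present → P-78 forms (Rx 7).
E-1 and P-78 present → R-36 forms (Rx 10).
R-36 and E-1 present → A-35 forms (Rx 1).
E-1 and A-35 present → K-17 forms (Rx 2).
K-17: reached.
R-36: reached.
A-35: reached.
E-1: reached.
B-22 would need R-36 and E-34 (Rx 3), but E-34 never forms.
Reached: K-17, R-36, A-35, and E-1 — 4 of the 5.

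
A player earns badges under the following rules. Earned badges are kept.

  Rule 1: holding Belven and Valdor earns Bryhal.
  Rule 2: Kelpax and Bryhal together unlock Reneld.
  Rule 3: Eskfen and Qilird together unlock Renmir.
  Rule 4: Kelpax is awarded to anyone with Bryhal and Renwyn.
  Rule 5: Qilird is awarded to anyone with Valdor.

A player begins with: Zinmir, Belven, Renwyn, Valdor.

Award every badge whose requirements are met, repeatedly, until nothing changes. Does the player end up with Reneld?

Yes

With Belven and Valdor, Bryhal is earned (Rule 1).
With Bryhal and Renwyn, Kelpax is earned (Rule 4).
With Kelpax and Bryhal, Reneld is earned (Rule 2).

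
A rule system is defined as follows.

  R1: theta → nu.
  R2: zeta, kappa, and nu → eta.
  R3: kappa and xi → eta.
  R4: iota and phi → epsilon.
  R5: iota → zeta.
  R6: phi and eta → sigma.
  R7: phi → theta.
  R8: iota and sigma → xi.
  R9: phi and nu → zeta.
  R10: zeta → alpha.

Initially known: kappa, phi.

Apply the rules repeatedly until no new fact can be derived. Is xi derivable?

No

xi would need iota and sigma (R8), but iota is never established.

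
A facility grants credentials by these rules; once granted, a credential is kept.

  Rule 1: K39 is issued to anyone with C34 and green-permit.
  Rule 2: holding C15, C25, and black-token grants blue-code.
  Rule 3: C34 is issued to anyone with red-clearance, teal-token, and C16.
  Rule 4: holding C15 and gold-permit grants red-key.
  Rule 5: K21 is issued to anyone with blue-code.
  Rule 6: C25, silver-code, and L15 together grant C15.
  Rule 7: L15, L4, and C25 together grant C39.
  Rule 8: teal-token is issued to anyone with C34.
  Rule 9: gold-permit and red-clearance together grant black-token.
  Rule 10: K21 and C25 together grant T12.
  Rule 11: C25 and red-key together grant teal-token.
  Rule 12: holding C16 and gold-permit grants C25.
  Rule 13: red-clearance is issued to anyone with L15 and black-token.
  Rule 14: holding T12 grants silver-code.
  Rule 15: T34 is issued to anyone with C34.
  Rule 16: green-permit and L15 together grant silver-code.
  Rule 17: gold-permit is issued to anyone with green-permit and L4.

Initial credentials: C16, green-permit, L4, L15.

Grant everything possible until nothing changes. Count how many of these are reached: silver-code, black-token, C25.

2

Holding green-permit and L4 grants gold-permit (Rule 17).
Holding green-permit and L15 grants silver-code (Rule 16).
Holding C16 and gold-permit grants C25 (Rule 12).
silver-code: reached.
black-token would need gold-permit and red-clearance (Rule 9), but red-clearance is never granted.
C25: reached.
Reached: silver-code and C25 — 2 of the 3.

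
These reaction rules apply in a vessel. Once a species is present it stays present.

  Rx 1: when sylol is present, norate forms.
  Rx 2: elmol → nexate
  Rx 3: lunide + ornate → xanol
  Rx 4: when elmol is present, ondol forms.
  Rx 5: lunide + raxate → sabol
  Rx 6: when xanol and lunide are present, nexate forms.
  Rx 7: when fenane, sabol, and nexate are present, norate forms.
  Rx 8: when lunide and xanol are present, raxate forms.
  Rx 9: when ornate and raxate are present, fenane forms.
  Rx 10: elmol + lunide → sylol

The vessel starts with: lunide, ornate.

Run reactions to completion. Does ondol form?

ondol would need elmol (Rx 4), but elmol never forms.

No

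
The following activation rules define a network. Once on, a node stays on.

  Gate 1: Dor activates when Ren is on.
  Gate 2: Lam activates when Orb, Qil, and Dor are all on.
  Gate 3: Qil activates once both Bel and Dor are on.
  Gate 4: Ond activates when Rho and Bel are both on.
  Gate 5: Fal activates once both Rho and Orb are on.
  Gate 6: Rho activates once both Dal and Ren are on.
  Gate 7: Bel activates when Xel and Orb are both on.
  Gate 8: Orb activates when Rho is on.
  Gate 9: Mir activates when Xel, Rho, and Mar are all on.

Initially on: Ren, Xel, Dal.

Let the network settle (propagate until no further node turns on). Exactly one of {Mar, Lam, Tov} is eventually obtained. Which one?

Ren is on, so Dor activates (Gate 1).
Gate 6: Dal and Ren on → Rho on.
Gate 8: Rho on → Orb on.
Xel and Orb are on, so Bel activates (Gate 7).
Gate 3: Bel and Dor on → Qil on.
Orb, Qil, and Dor are on, so Lam activates (Gate 2).
No rule produces Tov, and it is not given. No rule produces Mar, and it is not given.

Lam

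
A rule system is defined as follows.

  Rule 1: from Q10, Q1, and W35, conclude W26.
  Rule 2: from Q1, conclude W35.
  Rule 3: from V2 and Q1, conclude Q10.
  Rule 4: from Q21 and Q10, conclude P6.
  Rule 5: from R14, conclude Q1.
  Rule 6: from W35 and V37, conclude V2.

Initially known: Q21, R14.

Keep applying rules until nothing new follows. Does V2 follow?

No

V2 would need W35 and V37 (Rule 6), but V37 is never established.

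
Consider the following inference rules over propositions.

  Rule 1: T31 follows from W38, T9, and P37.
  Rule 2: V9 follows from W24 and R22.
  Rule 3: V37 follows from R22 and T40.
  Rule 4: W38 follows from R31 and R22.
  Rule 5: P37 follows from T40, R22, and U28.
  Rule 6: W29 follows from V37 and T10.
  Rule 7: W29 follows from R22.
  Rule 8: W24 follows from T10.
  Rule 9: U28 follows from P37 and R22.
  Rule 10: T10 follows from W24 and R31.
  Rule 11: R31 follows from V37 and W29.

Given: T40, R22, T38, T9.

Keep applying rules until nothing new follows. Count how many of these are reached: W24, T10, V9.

W24 would need T10 (Rule 8), but T10 is never established.
T10 would need W24 and R31 (Rule 10), but W24 is never established.
V9 would need W24 and R22 (Rule 2), but W24 is never established.
None of the 3 are reached.

0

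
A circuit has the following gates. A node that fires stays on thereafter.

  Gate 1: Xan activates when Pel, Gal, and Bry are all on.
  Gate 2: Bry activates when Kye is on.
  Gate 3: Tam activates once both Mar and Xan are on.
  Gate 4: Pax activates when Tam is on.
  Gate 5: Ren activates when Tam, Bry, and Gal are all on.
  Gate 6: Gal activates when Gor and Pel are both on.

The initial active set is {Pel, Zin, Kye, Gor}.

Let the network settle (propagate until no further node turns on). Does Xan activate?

Gor and Pel are on, so Gal activates (Gate 6).
Kye is on, so Bry activates (Gate 2).
Gate 1: Pel, Gal, and Bry on → Xan on.

Yes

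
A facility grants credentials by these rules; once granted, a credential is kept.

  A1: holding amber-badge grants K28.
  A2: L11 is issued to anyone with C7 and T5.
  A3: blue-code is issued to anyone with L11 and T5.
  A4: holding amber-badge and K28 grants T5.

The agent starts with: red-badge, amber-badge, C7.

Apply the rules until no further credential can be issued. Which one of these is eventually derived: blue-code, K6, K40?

blue-code

Holding amber-badge grants K28 (A1).
Holding amber-badge and K28 grants T5 (A4).
Holding C7 and T5 grants L11 (A2).
Holding L11 and T5 grants blue-code (A3).
No rule produces K40, and it is not given. No rule produces K6, and it is not given.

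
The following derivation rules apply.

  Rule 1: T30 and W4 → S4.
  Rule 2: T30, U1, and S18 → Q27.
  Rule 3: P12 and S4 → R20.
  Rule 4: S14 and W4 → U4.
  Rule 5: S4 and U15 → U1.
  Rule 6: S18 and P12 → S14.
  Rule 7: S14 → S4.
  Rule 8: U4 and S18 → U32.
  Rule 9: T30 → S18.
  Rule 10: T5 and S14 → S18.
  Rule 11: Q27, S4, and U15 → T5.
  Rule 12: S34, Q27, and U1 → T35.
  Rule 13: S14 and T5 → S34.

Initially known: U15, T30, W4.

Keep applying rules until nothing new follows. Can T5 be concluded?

T30 and W4 hold, so S4 follows (Rule 1).
From T30, Rule 9 gives S18.
From S4 and U15, Rule 5 gives U1.
T30, U1, and S18 hold, so Q27 follows (Rule 2).
From Q27, S4, and U15, Rule 11 gives T5.

Yes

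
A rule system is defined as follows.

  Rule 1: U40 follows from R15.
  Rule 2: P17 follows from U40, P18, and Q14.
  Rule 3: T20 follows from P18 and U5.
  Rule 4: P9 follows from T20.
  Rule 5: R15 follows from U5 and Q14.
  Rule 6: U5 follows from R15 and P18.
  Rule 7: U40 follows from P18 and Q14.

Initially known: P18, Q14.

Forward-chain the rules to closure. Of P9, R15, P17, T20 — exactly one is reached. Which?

P18 and Q14 hold, so U40 follows (Rule 7).
From U40, P18, and Q14, Rule 2 gives P17.
T20 would need P18 and U5 (Rule 3), but U5 is never established. P9 would need T20 (Rule 4), but T20 is never established. R15 would need U5 and Q14 (Rule 5), but U5 is never established.

P17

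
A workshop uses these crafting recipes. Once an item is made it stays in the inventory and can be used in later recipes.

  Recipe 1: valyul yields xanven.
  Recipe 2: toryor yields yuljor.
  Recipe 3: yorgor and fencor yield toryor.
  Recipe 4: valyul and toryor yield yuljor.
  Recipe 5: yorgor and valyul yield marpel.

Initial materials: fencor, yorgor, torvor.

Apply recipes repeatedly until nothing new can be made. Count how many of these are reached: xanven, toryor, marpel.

1

Using Recipe 3, yorgor and fencor make toryor.
xanven would need valyul (Recipe 1), but valyul is never obtained.
toryor: reached.
marpel would need yorgor and valyul (Recipe 5), but valyul is never obtained.
Reached: toryor — 1 of the 3.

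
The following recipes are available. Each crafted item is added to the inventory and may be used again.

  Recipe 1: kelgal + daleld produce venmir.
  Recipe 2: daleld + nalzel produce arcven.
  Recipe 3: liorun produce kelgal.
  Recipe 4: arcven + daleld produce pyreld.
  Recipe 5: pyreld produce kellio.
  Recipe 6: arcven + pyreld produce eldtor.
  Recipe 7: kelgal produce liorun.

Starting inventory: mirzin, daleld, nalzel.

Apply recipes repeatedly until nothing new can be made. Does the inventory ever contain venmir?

venmir would need kelgal and daleld (Recipe 1), but kelgal is never obtained.

No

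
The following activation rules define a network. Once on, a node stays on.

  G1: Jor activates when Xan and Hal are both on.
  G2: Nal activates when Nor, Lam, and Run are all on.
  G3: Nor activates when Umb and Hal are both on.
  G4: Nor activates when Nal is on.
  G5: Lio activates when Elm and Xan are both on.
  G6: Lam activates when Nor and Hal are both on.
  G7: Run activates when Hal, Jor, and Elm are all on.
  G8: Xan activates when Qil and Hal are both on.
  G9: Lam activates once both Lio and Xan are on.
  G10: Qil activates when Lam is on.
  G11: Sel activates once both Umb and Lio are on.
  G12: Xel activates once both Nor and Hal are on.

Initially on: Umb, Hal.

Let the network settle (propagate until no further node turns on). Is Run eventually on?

Run would need Hal, Jor, and Elm (G7), but Elm never turns on.

No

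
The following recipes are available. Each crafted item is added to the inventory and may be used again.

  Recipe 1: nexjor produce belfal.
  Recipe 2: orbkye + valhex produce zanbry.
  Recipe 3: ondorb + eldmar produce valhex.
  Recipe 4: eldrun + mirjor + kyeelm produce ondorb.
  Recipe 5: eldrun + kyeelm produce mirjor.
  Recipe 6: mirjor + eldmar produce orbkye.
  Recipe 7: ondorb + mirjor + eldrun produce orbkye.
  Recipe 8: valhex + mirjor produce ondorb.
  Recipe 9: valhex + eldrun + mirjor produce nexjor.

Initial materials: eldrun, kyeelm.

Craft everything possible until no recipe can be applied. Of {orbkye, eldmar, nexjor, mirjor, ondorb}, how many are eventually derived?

Using Recipe 5, eldrun and kyeelm make mirjor.
eldrun + mirjor + kyeelm → ondorb (Recipe 4).
ondorb + mirjor + eldrun → orbkye (Recipe 7).
orbkye: reached.
No rule produces eldmar, and it is not given.
nexjor would need valhex, eldrun, and mirjor (Recipe 9), but valhex is never obtained.
mirjor: reached.
ondorb: reached.
Reached: orbkye, mirjor, and ondorb — 3 of the 5.

3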